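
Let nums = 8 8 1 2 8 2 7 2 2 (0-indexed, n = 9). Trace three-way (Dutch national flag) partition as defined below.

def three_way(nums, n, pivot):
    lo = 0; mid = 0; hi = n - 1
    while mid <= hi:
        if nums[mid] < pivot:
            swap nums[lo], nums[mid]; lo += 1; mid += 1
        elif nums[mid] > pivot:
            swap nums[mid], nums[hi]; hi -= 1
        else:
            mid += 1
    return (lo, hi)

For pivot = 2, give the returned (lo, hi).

pivot = 2; lo=0, mid=0, hi=8
nums[mid]=8>2: swap nums[0],nums[8]; hi=7 → 2 8 1 2 8 2 7 2 8
nums[mid]=2=2: mid=1
nums[mid]=8>2: swap nums[1],nums[7]; hi=6 → 2 2 1 2 8 2 7 8 8
nums[mid]=2=2: mid=2
nums[mid]=1<2: swap nums[0],nums[2]; lo=1,mid=3 → 1 2 2 2 8 2 7 8 8
nums[mid]=2=2: mid=4
nums[mid]=8>2: swap nums[4],nums[6]; hi=5 → 1 2 2 2 7 2 8 8 8
nums[mid]=7>2: swap nums[4],nums[5]; hi=4 → 1 2 2 2 2 7 8 8 8
nums[mid]=2=2: mid=5
end: lo=1, hi=4; nums = 1 2 2 2 2 7 8 8 8

(1, 4)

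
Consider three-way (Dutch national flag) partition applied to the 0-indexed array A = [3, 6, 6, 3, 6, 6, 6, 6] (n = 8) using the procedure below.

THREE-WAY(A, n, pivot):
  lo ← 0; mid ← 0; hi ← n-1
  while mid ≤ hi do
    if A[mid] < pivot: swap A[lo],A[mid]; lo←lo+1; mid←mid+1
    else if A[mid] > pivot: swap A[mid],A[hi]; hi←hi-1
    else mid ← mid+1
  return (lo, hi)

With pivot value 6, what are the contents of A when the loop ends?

lo=0 mid=0 hi=7
3<6: swap(0,0), lo=1 mid=1 ⇒ [3, 6, 6, 3, 6, 6, 6, 6]
6=6: mid=2
6=6: mid=3
3<6: swap(1,3), lo=2 mid=4 ⇒ [3, 3, 6, 6, 6, 6, 6, 6]
6=6: mid=5
6=6: mid=6
6=6: mid=7
6=6: mid=8
done. lo=2 hi=7; A=[3, 3, 6, 6, 6, 6, 6, 6]

[3, 3, 6, 6, 6, 6, 6, 6]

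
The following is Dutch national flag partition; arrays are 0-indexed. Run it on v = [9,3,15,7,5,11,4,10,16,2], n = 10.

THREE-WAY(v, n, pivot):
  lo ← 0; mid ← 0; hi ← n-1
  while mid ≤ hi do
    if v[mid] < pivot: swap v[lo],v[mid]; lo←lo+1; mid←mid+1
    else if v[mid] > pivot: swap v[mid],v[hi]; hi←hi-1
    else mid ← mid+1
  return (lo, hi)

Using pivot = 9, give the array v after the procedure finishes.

[3,2,7,5,4,9,10,16,11,15]

lo=0 mid=0 hi=9
9=9: mid=1
3<9: swap(0,1), lo=1 mid=2 ⇒ [3,9,15,7,5,11,4,10,16,2]
15>9: swap(2,9), hi=8 ⇒ [3,9,2,7,5,11,4,10,16,15]
2<9: swap(1,2), lo=2 mid=3 ⇒ [3,2,9,7,5,11,4,10,16,15]
7<9: swap(2,3), lo=3 mid=4 ⇒ [3,2,7,9,5,11,4,10,16,15]
5<9: swap(3,4), lo=4 mid=5 ⇒ [3,2,7,5,9,11,4,10,16,15]
11>9: swap(5,8), hi=7 ⇒ [3,2,7,5,9,16,4,10,11,15]
16>9: swap(5,7), hi=6 ⇒ [3,2,7,5,9,10,4,16,11,15]
10>9: swap(5,6), hi=5 ⇒ [3,2,7,5,9,4,10,16,11,15]
4<9: swap(4,5), lo=5 mid=6 ⇒ [3,2,7,5,4,9,10,16,11,15]
done. lo=5 hi=5; v=[3,2,7,5,4,9,10,16,11,15]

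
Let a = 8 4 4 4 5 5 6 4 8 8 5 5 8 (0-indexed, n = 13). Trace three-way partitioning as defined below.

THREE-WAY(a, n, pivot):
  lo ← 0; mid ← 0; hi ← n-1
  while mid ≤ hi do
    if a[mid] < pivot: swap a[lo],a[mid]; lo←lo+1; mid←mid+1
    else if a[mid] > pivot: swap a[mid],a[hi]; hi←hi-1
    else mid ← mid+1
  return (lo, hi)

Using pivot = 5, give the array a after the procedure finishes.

4 4 4 4 5 5 5 5 8 8 6 8 8

pivot = 5; lo=0, mid=0, hi=12
a[mid]=8>5: swap a[0],a[12]; hi=11 → 8 4 4 4 5 5 6 4 8 8 5 5 8
a[mid]=8>5: swap a[0],a[11]; hi=10 → 5 4 4 4 5 5 6 4 8 8 5 8 8
a[mid]=5=5: mid=1
a[mid]=4<5: swap a[0],a[1]; lo=1,mid=2 → 4 5 4 4 5 5 6 4 8 8 5 8 8
a[mid]=4<5: swap a[1],a[2]; lo=2,mid=3 → 4 4 5 4 5 5 6 4 8 8 5 8 8
a[mid]=4<5: swap a[2],a[3]; lo=3,mid=4 → 4 4 4 5 5 5 6 4 8 8 5 8 8
a[mid]=5=5: mid=5
a[mid]=5=5: mid=6
a[mid]=6>5: swap a[6],a[10]; hi=9 → 4 4 4 5 5 5 5 4 8 8 6 8 8
a[mid]=5=5: mid=7
a[mid]=4<5: swap a[3],a[7]; lo=4,mid=8 → 4 4 4 4 5 5 5 5 8 8 6 8 8
a[mid]=8>5: swap a[8],a[9]; hi=8 → 4 4 4 4 5 5 5 5 8 8 6 8 8
a[mid]=8>5: swap a[8],a[8]; hi=7 → 4 4 4 4 5 5 5 5 8 8 6 8 8
end: lo=4, hi=7; a = 4 4 4 4 5 5 5 5 8 8 6 8 8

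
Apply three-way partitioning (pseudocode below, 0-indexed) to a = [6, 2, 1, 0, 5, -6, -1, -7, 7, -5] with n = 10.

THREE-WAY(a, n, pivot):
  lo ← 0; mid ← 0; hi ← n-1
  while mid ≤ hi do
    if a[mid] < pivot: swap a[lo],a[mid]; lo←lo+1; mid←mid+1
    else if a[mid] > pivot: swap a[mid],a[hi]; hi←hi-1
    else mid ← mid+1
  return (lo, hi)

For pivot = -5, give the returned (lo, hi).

(2, 2)

lo=0 mid=0 hi=9
6>-5: swap(0,9), hi=8 ⇒ [-5, 2, 1, 0, 5, -6, -1, -7, 7, 6]
-5=-5: mid=1
2>-5: swap(1,8), hi=7 ⇒ [-5, 7, 1, 0, 5, -6, -1, -7, 2, 6]
7>-5: swap(1,7), hi=6 ⇒ [-5, -7, 1, 0, 5, -6, -1, 7, 2, 6]
-7<-5: swap(0,1), lo=1 mid=2 ⇒ [-7, -5, 1, 0, 5, -6, -1, 7, 2, 6]
1>-5: swap(2,6), hi=5 ⇒ [-7, -5, -1, 0, 5, -6, 1, 7, 2, 6]
-1>-5: swap(2,5), hi=4 ⇒ [-7, -5, -6, 0, 5, -1, 1, 7, 2, 6]
-6<-5: swap(1,2), lo=2 mid=3 ⇒ [-7, -6, -5, 0, 5, -1, 1, 7, 2, 6]
0>-5: swap(3,4), hi=3 ⇒ [-7, -6, -5, 5, 0, -1, 1, 7, 2, 6]
5>-5: swap(3,3), hi=2 ⇒ [-7, -6, -5, 5, 0, -1, 1, 7, 2, 6]
done. lo=2 hi=2; a=[-7, -6, -5, 5, 0, -1, 1, 7, 2, 6]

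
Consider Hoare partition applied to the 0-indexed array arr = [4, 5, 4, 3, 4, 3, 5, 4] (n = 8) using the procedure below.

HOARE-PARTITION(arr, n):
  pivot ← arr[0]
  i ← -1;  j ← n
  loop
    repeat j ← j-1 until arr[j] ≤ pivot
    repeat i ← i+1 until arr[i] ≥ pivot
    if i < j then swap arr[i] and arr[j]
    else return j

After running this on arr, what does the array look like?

pivot = arr[0] = 4; i = -1, j = 8
j→7 (arr[7]=4≤4), i→0 (arr[0]=4≥4); i<j, swap → [4, 5, 4, 3, 4, 3, 5, 4]
j→5 (arr[5]=3≤4), i→1 (arr[1]=5≥4); i<j, swap → [4, 3, 4, 3, 4, 5, 5, 4]
j→4 (arr[4]=4≤4), i→2 (arr[2]=4≥4); i<j, swap → [4, 3, 4, 3, 4, 5, 5, 4]
j→3, i→4; i≥j, return j=3. arr = [4, 3, 4, 3, 4, 5, 5, 4]

[4, 3, 4, 3, 4, 5, 5, 4]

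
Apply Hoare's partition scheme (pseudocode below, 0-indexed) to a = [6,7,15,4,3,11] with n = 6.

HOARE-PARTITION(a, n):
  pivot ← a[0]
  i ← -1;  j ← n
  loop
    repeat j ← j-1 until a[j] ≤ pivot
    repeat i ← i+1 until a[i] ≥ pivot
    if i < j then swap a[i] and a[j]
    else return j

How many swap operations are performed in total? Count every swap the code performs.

2

pivot=6
j stops at 4 (3), i stops at 0 (6); swap ⇒ [3,7,15,4,6,11]
j stops at 3 (4), i stops at 1 (7); swap ⇒ [3,4,15,7,6,11]
j stops at 1, i stops at 2; i≥j ⇒ return 1. a=[3,4,15,7,6,11]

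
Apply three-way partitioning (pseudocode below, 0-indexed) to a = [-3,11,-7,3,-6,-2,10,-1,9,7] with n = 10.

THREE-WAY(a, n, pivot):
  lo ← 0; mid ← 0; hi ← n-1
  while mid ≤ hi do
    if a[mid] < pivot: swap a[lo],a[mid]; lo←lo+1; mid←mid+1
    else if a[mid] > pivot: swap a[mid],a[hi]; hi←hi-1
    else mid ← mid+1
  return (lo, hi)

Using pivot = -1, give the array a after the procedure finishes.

pivot = -1; lo=0, mid=0, hi=9
a[mid]=-3<-1: swap a[0],a[0]; lo=1,mid=1 → [-3,11,-7,3,-6,-2,10,-1,9,7]
a[mid]=11>-1: swap a[1],a[9]; hi=8 → [-3,7,-7,3,-6,-2,10,-1,9,11]
a[mid]=7>-1: swap a[1],a[8]; hi=7 → [-3,9,-7,3,-6,-2,10,-1,7,11]
a[mid]=9>-1: swap a[1],a[7]; hi=6 → [-3,-1,-7,3,-6,-2,10,9,7,11]
a[mid]=-1=-1: mid=2
a[mid]=-7<-1: swap a[1],a[2]; lo=2,mid=3 → [-3,-7,-1,3,-6,-2,10,9,7,11]
a[mid]=3>-1: swap a[3],a[6]; hi=5 → [-3,-7,-1,10,-6,-2,3,9,7,11]
a[mid]=10>-1: swap a[3],a[5]; hi=4 → [-3,-7,-1,-2,-6,10,3,9,7,11]
a[mid]=-2<-1: swap a[2],a[3]; lo=3,mid=4 → [-3,-7,-2,-1,-6,10,3,9,7,11]
a[mid]=-6<-1: swap a[3],a[4]; lo=4,mid=5 → [-3,-7,-2,-6,-1,10,3,9,7,11]
end: lo=4, hi=4; a = [-3,-7,-2,-6,-1,10,3,9,7,11]

[-3,-7,-2,-6,-1,10,3,9,7,11]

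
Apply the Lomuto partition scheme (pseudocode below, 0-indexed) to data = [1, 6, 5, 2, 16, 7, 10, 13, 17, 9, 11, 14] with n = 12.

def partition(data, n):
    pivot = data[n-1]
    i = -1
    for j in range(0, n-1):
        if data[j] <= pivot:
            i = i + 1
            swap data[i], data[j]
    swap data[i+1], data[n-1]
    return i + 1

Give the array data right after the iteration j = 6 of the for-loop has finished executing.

pivot = data[11] = 14; i = -1
j=0: data[0]=1 ≤ 14 → i=0, swap data[0],data[0] (no change) → [1, 6, 5, 2, 16, 7, 10, 13, 17, 9, 11, 14]
j=1: data[1]=6 ≤ 14 → i=1, swap data[1],data[1] (no change) → [1, 6, 5, 2, 16, 7, 10, 13, 17, 9, 11, 14]
j=2: data[2]=5 ≤ 14 → i=2, swap data[2],data[2] (no change) → [1, 6, 5, 2, 16, 7, 10, 13, 17, 9, 11, 14]
j=3: data[3]=2 ≤ 14 → i=3, swap data[3],data[3] (no change) → [1, 6, 5, 2, 16, 7, 10, 13, 17, 9, 11, 14]
j=4: data[4]=16 > 14 → no swap
j=5: data[5]=7 ≤ 14 → i=4, swap data[4],data[5] → [1, 6, 5, 2, 7, 16, 10, 13, 17, 9, 11, 14]
j=6: data[6]=10 ≤ 14 → i=5, swap data[5],data[6] → [1, 6, 5, 2, 7, 10, 16, 13, 17, 9, 11, 14]
(after j=6) data = [1, 6, 5, 2, 7, 10, 16, 13, 17, 9, 11, 14]

[1, 6, 5, 2, 7, 10, 16, 13, 17, 9, 11, 14]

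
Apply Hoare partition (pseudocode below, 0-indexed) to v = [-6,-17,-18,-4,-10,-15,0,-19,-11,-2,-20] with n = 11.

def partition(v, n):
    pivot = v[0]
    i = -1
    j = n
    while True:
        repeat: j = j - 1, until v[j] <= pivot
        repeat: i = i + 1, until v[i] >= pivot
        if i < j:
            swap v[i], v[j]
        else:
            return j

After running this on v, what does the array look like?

pivot = v[0] = -6; i = -1, j = 11
j→10 (v[10]=-20≤-6), i→0 (v[0]=-6≥-6); i<j, swap → [-20,-17,-18,-4,-10,-15,0,-19,-11,-2,-6]
j→8 (v[8]=-11≤-6), i→3 (v[3]=-4≥-6); i<j, swap → [-20,-17,-18,-11,-10,-15,0,-19,-4,-2,-6]
j→7 (v[7]=-19≤-6), i→6 (v[6]=0≥-6); i<j, swap → [-20,-17,-18,-11,-10,-15,-19,0,-4,-2,-6]
j→6, i→7; i≥j, return j=6. v = [-20,-17,-18,-11,-10,-15,-19,0,-4,-2,-6]

[-20,-17,-18,-11,-10,-15,-19,0,-4,-2,-6]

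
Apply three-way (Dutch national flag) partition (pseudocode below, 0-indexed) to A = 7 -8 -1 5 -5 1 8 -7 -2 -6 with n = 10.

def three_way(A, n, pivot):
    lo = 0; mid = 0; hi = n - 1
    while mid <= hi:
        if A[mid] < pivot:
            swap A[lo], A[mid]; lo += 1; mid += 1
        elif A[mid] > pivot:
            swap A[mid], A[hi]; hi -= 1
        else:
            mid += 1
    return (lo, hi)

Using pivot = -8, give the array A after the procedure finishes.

pivot = -8; lo=0, mid=0, hi=9
A[mid]=7>-8: swap A[0],A[9]; hi=8 → -6 -8 -1 5 -5 1 8 -7 -2 7
A[mid]=-6>-8: swap A[0],A[8]; hi=7 → -2 -8 -1 5 -5 1 8 -7 -6 7
A[mid]=-2>-8: swap A[0],A[7]; hi=6 → -7 -8 -1 5 -5 1 8 -2 -6 7
A[mid]=-7>-8: swap A[0],A[6]; hi=5 → 8 -8 -1 5 -5 1 -7 -2 -6 7
A[mid]=8>-8: swap A[0],A[5]; hi=4 → 1 -8 -1 5 -5 8 -7 -2 -6 7
A[mid]=1>-8: swap A[0],A[4]; hi=3 → -5 -8 -1 5 1 8 -7 -2 -6 7
A[mid]=-5>-8: swap A[0],A[3]; hi=2 → 5 -8 -1 -5 1 8 -7 -2 -6 7
A[mid]=5>-8: swap A[0],A[2]; hi=1 → -1 -8 5 -5 1 8 -7 -2 -6 7
A[mid]=-1>-8: swap A[0],A[1]; hi=0 → -8 -1 5 -5 1 8 -7 -2 -6 7
A[mid]=-8=-8: mid=1
end: lo=0, hi=0; A = -8 -1 5 -5 1 8 -7 -2 -6 7

-8 -1 5 -5 1 8 -7 -2 -6 7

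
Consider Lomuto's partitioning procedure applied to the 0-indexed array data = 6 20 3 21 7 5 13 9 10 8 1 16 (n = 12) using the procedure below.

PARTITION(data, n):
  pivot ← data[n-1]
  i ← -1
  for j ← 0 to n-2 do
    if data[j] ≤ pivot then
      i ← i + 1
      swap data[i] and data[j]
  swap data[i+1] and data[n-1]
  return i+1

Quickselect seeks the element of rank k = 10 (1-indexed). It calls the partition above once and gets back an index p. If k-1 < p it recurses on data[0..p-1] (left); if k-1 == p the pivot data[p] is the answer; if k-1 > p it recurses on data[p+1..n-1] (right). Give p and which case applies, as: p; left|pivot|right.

9; pivot

pivot=16, i=-1
j=0: 6≤16, i=0, swap(0,0) ⇒ 6 20 3 21 7 5 13 9 10 8 1 16
j=1: 20>16, skip
j=2: 3≤16, i=1, swap(1,2) ⇒ 6 3 20 21 7 5 13 9 10 8 1 16
j=3: 21>16, skip
j=4: 7≤16, i=2, swap(2,4) ⇒ 6 3 7 21 20 5 13 9 10 8 1 16
j=5: 5≤16, i=3, swap(3,5) ⇒ 6 3 7 5 20 21 13 9 10 8 1 16
j=6: 13≤16, i=4, swap(4,6) ⇒ 6 3 7 5 13 21 20 9 10 8 1 16
j=7: 9≤16, i=5, swap(5,7) ⇒ 6 3 7 5 13 9 20 21 10 8 1 16
j=8: 10≤16, i=6, swap(6,8) ⇒ 6 3 7 5 13 9 10 21 20 8 1 16
j=9: 8≤16, i=7, swap(7,9) ⇒ 6 3 7 5 13 9 10 8 20 21 1 16
j=10: 1≤16, i=8, swap(8,10) ⇒ 6 3 7 5 13 9 10 8 1 21 20 16
swap(9,11) ⇒ 6 3 7 5 13 9 10 8 1 16 20 21; return 9
p = 9; k-1 = 9 == 9 ⇒ pivot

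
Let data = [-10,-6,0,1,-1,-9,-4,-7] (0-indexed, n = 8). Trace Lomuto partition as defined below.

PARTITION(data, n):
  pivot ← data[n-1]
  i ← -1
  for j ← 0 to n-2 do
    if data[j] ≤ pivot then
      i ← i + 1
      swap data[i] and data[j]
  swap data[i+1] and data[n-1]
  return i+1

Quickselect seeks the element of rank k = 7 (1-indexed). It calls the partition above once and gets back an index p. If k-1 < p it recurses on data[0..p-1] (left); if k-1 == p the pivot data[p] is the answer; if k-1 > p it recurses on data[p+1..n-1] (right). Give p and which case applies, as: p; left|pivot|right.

pivot = data[7] = -7; i = -1
j=0: data[0]=-10 ≤ -7 → i=0, swap data[0],data[0] (no change) → [-10,-6,0,1,-1,-9,-4,-7]
j=1: data[1]=-6 > -7 → no swap
j=2: data[2]=0 > -7 → no swap
j=3: data[3]=1 > -7 → no swap
j=4: data[4]=-1 > -7 → no swap
j=5: data[5]=-9 ≤ -7 → i=1, swap data[1],data[5] → [-10,-9,0,1,-1,-6,-4,-7]
j=6: data[6]=-4 > -7 → no swap
final swap data[2],data[7] → [-10,-9,-7,1,-1,-6,-4,0]; return 2
p = 2; k-1 = 6 > 2 ⇒ right

2; right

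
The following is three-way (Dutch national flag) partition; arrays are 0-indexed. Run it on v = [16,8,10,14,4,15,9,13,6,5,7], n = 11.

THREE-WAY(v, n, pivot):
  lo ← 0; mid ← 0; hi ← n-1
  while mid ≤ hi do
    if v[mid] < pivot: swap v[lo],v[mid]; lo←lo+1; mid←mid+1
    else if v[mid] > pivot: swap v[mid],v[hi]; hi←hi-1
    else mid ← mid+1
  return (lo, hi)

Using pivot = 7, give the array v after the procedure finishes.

lo=0 mid=0 hi=10
16>7: swap(0,10), hi=9 ⇒ [7,8,10,14,4,15,9,13,6,5,16]
7=7: mid=1
8>7: swap(1,9), hi=8 ⇒ [7,5,10,14,4,15,9,13,6,8,16]
5<7: swap(0,1), lo=1 mid=2 ⇒ [5,7,10,14,4,15,9,13,6,8,16]
10>7: swap(2,8), hi=7 ⇒ [5,7,6,14,4,15,9,13,10,8,16]
6<7: swap(1,2), lo=2 mid=3 ⇒ [5,6,7,14,4,15,9,13,10,8,16]
14>7: swap(3,7), hi=6 ⇒ [5,6,7,13,4,15,9,14,10,8,16]
13>7: swap(3,6), hi=5 ⇒ [5,6,7,9,4,15,13,14,10,8,16]
9>7: swap(3,5), hi=4 ⇒ [5,6,7,15,4,9,13,14,10,8,16]
15>7: swap(3,4), hi=3 ⇒ [5,6,7,4,15,9,13,14,10,8,16]
4<7: swap(2,3), lo=3 mid=4 ⇒ [5,6,4,7,15,9,13,14,10,8,16]
done. lo=3 hi=3; v=[5,6,4,7,15,9,13,14,10,8,16]

[5,6,4,7,15,9,13,14,10,8,16]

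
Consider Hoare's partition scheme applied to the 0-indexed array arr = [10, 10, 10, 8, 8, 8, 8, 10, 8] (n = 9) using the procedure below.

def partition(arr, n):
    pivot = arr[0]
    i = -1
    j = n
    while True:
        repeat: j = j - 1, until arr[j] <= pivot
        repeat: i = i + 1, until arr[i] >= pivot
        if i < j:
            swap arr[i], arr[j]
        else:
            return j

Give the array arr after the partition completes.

[8, 10, 8, 8, 8, 8, 10, 10, 10]

pivot = arr[0] = 10; i = -1, j = 9
j→8 (arr[8]=8≤10), i→0 (arr[0]=10≥10); i<j, swap → [8, 10, 10, 8, 8, 8, 8, 10, 10]
j→7 (arr[7]=10≤10), i→1 (arr[1]=10≥10); i<j, swap → [8, 10, 10, 8, 8, 8, 8, 10, 10]
j→6 (arr[6]=8≤10), i→2 (arr[2]=10≥10); i<j, swap → [8, 10, 8, 8, 8, 8, 10, 10, 10]
j→5, i→6; i≥j, return j=5. arr = [8, 10, 8, 8, 8, 8, 10, 10, 10]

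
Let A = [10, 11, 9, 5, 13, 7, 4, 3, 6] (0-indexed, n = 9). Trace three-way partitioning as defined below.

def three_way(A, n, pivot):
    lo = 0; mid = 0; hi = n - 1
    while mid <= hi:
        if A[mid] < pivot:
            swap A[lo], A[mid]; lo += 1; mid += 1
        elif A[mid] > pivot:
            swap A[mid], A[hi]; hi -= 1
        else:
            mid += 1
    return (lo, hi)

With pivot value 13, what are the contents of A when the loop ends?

lo=0 mid=0 hi=8
10<13: swap(0,0), lo=1 mid=1 ⇒ [10, 11, 9, 5, 13, 7, 4, 3, 6]
11<13: swap(1,1), lo=2 mid=2 ⇒ [10, 11, 9, 5, 13, 7, 4, 3, 6]
9<13: swap(2,2), lo=3 mid=3 ⇒ [10, 11, 9, 5, 13, 7, 4, 3, 6]
5<13: swap(3,3), lo=4 mid=4 ⇒ [10, 11, 9, 5, 13, 7, 4, 3, 6]
13=13: mid=5
7<13: swap(4,5), lo=5 mid=6 ⇒ [10, 11, 9, 5, 7, 13, 4, 3, 6]
4<13: swap(5,6), lo=6 mid=7 ⇒ [10, 11, 9, 5, 7, 4, 13, 3, 6]
3<13: swap(6,7), lo=7 mid=8 ⇒ [10, 11, 9, 5, 7, 4, 3, 13, 6]
6<13: swap(7,8), lo=8 mid=9 ⇒ [10, 11, 9, 5, 7, 4, 3, 6, 13]
done. lo=8 hi=8; A=[10, 11, 9, 5, 7, 4, 3, 6, 13]

[10, 11, 9, 5, 7, 4, 3, 6, 13]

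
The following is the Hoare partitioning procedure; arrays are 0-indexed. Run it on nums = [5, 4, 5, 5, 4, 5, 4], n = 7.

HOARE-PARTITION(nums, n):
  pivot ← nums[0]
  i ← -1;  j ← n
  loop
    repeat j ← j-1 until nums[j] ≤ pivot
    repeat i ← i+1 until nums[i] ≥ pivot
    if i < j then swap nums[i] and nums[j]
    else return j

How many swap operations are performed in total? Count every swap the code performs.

pivot = nums[0] = 5; i = -1, j = 7
j→6 (nums[6]=4≤5), i→0 (nums[0]=5≥5); i<j, swap → [4, 4, 5, 5, 4, 5, 5]
j→5 (nums[5]=5≤5), i→2 (nums[2]=5≥5); i<j, swap → [4, 4, 5, 5, 4, 5, 5]
j→4 (nums[4]=4≤5), i→3 (nums[3]=5≥5); i<j, swap → [4, 4, 5, 4, 5, 5, 5]
j→3, i→4; i≥j, return j=3. nums = [4, 4, 5, 4, 5, 5, 5]

3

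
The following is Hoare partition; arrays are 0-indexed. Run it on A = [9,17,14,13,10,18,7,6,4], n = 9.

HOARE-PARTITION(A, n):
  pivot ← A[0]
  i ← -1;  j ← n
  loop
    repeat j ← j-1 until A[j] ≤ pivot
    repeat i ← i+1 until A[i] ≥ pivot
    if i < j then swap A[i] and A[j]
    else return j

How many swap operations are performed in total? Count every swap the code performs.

3

pivot=9
j stops at 8 (4), i stops at 0 (9); swap ⇒ [4,17,14,13,10,18,7,6,9]
j stops at 7 (6), i stops at 1 (17); swap ⇒ [4,6,14,13,10,18,7,17,9]
j stops at 6 (7), i stops at 2 (14); swap ⇒ [4,6,7,13,10,18,14,17,9]
j stops at 2, i stops at 3; i≥j ⇒ return 2. A=[4,6,7,13,10,18,14,17,9]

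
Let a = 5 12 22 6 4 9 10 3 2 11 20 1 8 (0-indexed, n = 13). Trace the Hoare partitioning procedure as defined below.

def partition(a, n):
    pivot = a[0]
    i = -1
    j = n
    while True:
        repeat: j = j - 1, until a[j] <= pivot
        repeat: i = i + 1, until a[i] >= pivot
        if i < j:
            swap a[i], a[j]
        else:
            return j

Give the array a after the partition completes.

1 2 3 4 6 9 10 22 12 11 20 5 8

pivot=5
j stops at 11 (1), i stops at 0 (5); swap ⇒ 1 12 22 6 4 9 10 3 2 11 20 5 8
j stops at 8 (2), i stops at 1 (12); swap ⇒ 1 2 22 6 4 9 10 3 12 11 20 5 8
j stops at 7 (3), i stops at 2 (22); swap ⇒ 1 2 3 6 4 9 10 22 12 11 20 5 8
j stops at 4 (4), i stops at 3 (6); swap ⇒ 1 2 3 4 6 9 10 22 12 11 20 5 8
j stops at 3, i stops at 4; i≥j ⇒ return 3. a=1 2 3 4 6 9 10 22 12 11 20 5 8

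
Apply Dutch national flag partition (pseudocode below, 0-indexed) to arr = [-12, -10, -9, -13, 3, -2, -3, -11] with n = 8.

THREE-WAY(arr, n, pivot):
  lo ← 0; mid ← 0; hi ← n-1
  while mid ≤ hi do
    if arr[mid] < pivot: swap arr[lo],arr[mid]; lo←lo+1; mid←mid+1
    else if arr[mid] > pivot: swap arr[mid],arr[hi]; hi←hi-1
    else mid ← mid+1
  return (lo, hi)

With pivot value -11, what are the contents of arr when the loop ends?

pivot = -11; lo=0, mid=0, hi=7
arr[mid]=-12<-11: swap arr[0],arr[0]; lo=1,mid=1 → [-12, -10, -9, -13, 3, -2, -3, -11]
arr[mid]=-10>-11: swap arr[1],arr[7]; hi=6 → [-12, -11, -9, -13, 3, -2, -3, -10]
arr[mid]=-11=-11: mid=2
arr[mid]=-9>-11: swap arr[2],arr[6]; hi=5 → [-12, -11, -3, -13, 3, -2, -9, -10]
arr[mid]=-3>-11: swap arr[2],arr[5]; hi=4 → [-12, -11, -2, -13, 3, -3, -9, -10]
arr[mid]=-2>-11: swap arr[2],arr[4]; hi=3 → [-12, -11, 3, -13, -2, -3, -9, -10]
arr[mid]=3>-11: swap arr[2],arr[3]; hi=2 → [-12, -11, -13, 3, -2, -3, -9, -10]
arr[mid]=-13<-11: swap arr[1],arr[2]; lo=2,mid=3 → [-12, -13, -11, 3, -2, -3, -9, -10]
end: lo=2, hi=2; arr = [-12, -13, -11, 3, -2, -3, -9, -10]

[-12, -13, -11, 3, -2, -3, -9, -10]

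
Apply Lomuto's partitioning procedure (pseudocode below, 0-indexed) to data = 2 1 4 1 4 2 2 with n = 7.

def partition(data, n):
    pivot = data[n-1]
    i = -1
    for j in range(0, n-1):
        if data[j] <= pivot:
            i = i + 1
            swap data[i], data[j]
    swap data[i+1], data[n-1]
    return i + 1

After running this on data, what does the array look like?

pivot=2, i=-1
j=0: 2≤2, i=0, swap(0,0) ⇒ 2 1 4 1 4 2 2
j=1: 1≤2, i=1, swap(1,1) ⇒ 2 1 4 1 4 2 2
j=2: 4>2, skip
j=3: 1≤2, i=2, swap(2,3) ⇒ 2 1 1 4 4 2 2
j=4: 4>2, skip
j=5: 2≤2, i=3, swap(3,5) ⇒ 2 1 1 2 4 4 2
swap(4,6) ⇒ 2 1 1 2 2 4 4; return 4

2 1 1 2 2 4 4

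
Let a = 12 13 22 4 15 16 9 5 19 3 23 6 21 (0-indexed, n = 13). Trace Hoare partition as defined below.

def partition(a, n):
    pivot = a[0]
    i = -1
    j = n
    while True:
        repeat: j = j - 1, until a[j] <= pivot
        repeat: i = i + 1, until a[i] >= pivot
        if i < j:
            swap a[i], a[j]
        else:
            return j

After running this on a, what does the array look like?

pivot = a[0] = 12; i = -1, j = 13
j→11 (a[11]=6≤12), i→0 (a[0]=12≥12); i<j, swap → 6 13 22 4 15 16 9 5 19 3 23 12 21
j→9 (a[9]=3≤12), i→1 (a[1]=13≥12); i<j, swap → 6 3 22 4 15 16 9 5 19 13 23 12 21
j→7 (a[7]=5≤12), i→2 (a[2]=22≥12); i<j, swap → 6 3 5 4 15 16 9 22 19 13 23 12 21
j→6 (a[6]=9≤12), i→4 (a[4]=15≥12); i<j, swap → 6 3 5 4 9 16 15 22 19 13 23 12 21
j→4, i→5; i≥j, return j=4. a = 6 3 5 4 9 16 15 22 19 13 23 12 21

6 3 5 4 9 16 15 22 19 13 23 12 21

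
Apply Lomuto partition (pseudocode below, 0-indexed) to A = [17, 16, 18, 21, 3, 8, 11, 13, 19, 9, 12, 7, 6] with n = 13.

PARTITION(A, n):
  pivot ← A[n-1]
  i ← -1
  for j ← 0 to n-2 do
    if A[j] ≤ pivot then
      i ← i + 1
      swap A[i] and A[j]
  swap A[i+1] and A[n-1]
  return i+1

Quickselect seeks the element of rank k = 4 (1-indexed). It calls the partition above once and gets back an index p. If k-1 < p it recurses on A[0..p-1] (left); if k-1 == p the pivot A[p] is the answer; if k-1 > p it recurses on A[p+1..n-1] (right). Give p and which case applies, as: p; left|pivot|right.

pivot=6, i=-1
j=0: 17>6, skip
j=1: 16>6, skip
j=2: 18>6, skip
j=3: 21>6, skip
j=4: 3≤6, i=0, swap(0,4) ⇒ [3, 16, 18, 21, 17, 8, 11, 13, 19, 9, 12, 7, 6]
j=5: 8>6, skip
j=6: 11>6, skip
j=7: 13>6, skip
j=8: 19>6, skip
j=9: 9>6, skip
j=10: 12>6, skip
j=11: 7>6, skip
swap(1,12) ⇒ [3, 6, 18, 21, 17, 8, 11, 13, 19, 9, 12, 7, 16]; return 1
p = 1; k-1 = 3 > 1 ⇒ right

1; right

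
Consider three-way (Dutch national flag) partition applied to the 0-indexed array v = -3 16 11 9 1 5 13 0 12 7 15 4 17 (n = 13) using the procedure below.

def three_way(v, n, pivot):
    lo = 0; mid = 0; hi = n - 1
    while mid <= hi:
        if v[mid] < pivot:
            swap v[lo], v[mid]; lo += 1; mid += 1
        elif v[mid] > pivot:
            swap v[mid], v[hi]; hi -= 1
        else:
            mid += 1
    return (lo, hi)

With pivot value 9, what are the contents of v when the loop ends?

-3 4 7 1 5 0 9 12 13 15 11 17 16

lo=0 mid=0 hi=12
-3<9: swap(0,0), lo=1 mid=1 ⇒ -3 16 11 9 1 5 13 0 12 7 15 4 17
16>9: swap(1,12), hi=11 ⇒ -3 17 11 9 1 5 13 0 12 7 15 4 16
17>9: swap(1,11), hi=10 ⇒ -3 4 11 9 1 5 13 0 12 7 15 17 16
4<9: swap(1,1), lo=2 mid=2 ⇒ -3 4 11 9 1 5 13 0 12 7 15 17 16
11>9: swap(2,10), hi=9 ⇒ -3 4 15 9 1 5 13 0 12 7 11 17 16
15>9: swap(2,9), hi=8 ⇒ -3 4 7 9 1 5 13 0 12 15 11 17 16
7<9: swap(2,2), lo=3 mid=3 ⇒ -3 4 7 9 1 5 13 0 12 15 11 17 16
9=9: mid=4
1<9: swap(3,4), lo=4 mid=5 ⇒ -3 4 7 1 9 5 13 0 12 15 11 17 16
5<9: swap(4,5), lo=5 mid=6 ⇒ -3 4 7 1 5 9 13 0 12 15 11 17 16
13>9: swap(6,8), hi=7 ⇒ -3 4 7 1 5 9 12 0 13 15 11 17 16
12>9: swap(6,7), hi=6 ⇒ -3 4 7 1 5 9 0 12 13 15 11 17 16
0<9: swap(5,6), lo=6 mid=7 ⇒ -3 4 7 1 5 0 9 12 13 15 11 17 16
done. lo=6 hi=6; v=-3 4 7 1 5 0 9 12 13 15 11 17 16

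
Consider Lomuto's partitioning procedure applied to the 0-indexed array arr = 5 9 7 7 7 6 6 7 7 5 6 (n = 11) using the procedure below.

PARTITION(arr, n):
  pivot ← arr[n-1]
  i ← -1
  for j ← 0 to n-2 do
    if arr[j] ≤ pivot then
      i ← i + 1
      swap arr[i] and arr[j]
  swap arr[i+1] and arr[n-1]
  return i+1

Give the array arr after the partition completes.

pivot = arr[10] = 6; i = -1
j=0: arr[0]=5 ≤ 6 → i=0, swap arr[0],arr[0] (no change) → 5 9 7 7 7 6 6 7 7 5 6
j=1: arr[1]=9 > 6 → no swap
j=2: arr[2]=7 > 6 → no swap
j=3: arr[3]=7 > 6 → no swap
j=4: arr[4]=7 > 6 → no swap
j=5: arr[5]=6 ≤ 6 → i=1, swap arr[1],arr[5] → 5 6 7 7 7 9 6 7 7 5 6
j=6: arr[6]=6 ≤ 6 → i=2, swap arr[2],arr[6] → 5 6 6 7 7 9 7 7 7 5 6
j=7: arr[7]=7 > 6 → no swap
j=8: arr[8]=7 > 6 → no swap
j=9: arr[9]=5 ≤ 6 → i=3, swap arr[3],arr[9] → 5 6 6 5 7 9 7 7 7 7 6
final swap arr[4],arr[10] → 5 6 6 5 6 9 7 7 7 7 7; return 4

5 6 6 5 6 9 7 7 7 7 7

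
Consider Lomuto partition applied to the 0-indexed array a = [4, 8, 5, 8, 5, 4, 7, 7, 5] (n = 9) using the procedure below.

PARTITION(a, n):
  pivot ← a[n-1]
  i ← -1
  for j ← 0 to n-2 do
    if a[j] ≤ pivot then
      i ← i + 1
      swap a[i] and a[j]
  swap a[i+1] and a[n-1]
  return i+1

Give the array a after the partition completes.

[4, 5, 5, 4, 5, 8, 7, 7, 8]

pivot = a[8] = 5; i = -1
j=0: a[0]=4 ≤ 5 → i=0, swap a[0],a[0] (no change) → [4, 8, 5, 8, 5, 4, 7, 7, 5]
j=1: a[1]=8 > 5 → no swap
j=2: a[2]=5 ≤ 5 → i=1, swap a[1],a[2] → [4, 5, 8, 8, 5, 4, 7, 7, 5]
j=3: a[3]=8 > 5 → no swap
j=4: a[4]=5 ≤ 5 → i=2, swap a[2],a[4] → [4, 5, 5, 8, 8, 4, 7, 7, 5]
j=5: a[5]=4 ≤ 5 → i=3, swap a[3],a[5] → [4, 5, 5, 4, 8, 8, 7, 7, 5]
j=6: a[6]=7 > 5 → no swap
j=7: a[7]=7 > 5 → no swap
final swap a[4],a[8] → [4, 5, 5, 4, 5, 8, 7, 7, 8]; return 4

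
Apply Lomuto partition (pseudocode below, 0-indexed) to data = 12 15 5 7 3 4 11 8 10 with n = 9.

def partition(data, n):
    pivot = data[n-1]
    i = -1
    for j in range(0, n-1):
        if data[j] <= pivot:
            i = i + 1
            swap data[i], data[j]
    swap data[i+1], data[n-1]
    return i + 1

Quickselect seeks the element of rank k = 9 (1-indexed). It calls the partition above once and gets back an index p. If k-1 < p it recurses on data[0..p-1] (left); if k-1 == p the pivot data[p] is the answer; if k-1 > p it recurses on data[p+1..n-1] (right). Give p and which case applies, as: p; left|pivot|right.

pivot = data[8] = 10; i = -1
j=0: data[0]=12 > 10 → no swap
j=1: data[1]=15 > 10 → no swap
j=2: data[2]=5 ≤ 10 → i=0, swap data[0],data[2] → 5 15 12 7 3 4 11 8 10
j=3: data[3]=7 ≤ 10 → i=1, swap data[1],data[3] → 5 7 12 15 3 4 11 8 10
j=4: data[4]=3 ≤ 10 → i=2, swap data[2],data[4] → 5 7 3 15 12 4 11 8 10
j=5: data[5]=4 ≤ 10 → i=3, swap data[3],data[5] → 5 7 3 4 12 15 11 8 10
j=6: data[6]=11 > 10 → no swap
j=7: data[7]=8 ≤ 10 → i=4, swap data[4],data[7] → 5 7 3 4 8 15 11 12 10
final swap data[5],data[8] → 5 7 3 4 8 10 11 12 15; return 5
p = 5; k-1 = 8 > 5 ⇒ right

5; right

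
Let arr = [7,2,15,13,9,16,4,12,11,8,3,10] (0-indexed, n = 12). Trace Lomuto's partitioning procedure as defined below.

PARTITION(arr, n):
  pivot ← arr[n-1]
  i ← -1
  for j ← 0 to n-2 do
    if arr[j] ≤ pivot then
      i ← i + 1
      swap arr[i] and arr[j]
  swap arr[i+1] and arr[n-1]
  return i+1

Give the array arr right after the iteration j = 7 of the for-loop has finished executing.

[7,2,9,4,15,16,13,12,11,8,3,10]

pivot=10, i=-1
j=0: 7≤10, i=0, swap(0,0) ⇒ [7,2,15,13,9,16,4,12,11,8,3,10]
j=1: 2≤10, i=1, swap(1,1) ⇒ [7,2,15,13,9,16,4,12,11,8,3,10]
j=2: 15>10, skip
j=3: 13>10, skip
j=4: 9≤10, i=2, swap(2,4) ⇒ [7,2,9,13,15,16,4,12,11,8,3,10]
j=5: 16>10, skip
j=6: 4≤10, i=3, swap(3,6) ⇒ [7,2,9,4,15,16,13,12,11,8,3,10]
j=7: 12>10, skip
(after j=7) arr = [7,2,9,4,15,16,13,12,11,8,3,10]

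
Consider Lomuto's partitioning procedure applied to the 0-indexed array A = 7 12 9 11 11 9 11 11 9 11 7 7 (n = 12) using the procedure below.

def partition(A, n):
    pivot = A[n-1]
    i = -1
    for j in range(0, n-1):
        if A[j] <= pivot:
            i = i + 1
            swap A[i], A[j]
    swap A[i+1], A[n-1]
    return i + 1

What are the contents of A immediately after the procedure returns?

pivot = A[11] = 7; i = -1
j=0: A[0]=7 ≤ 7 → i=0, swap A[0],A[0] (no change) → 7 12 9 11 11 9 11 11 9 11 7 7
j=1: A[1]=12 > 7 → no swap
j=2: A[2]=9 > 7 → no swap
j=3: A[3]=11 > 7 → no swap
j=4: A[4]=11 > 7 → no swap
j=5: A[5]=9 > 7 → no swap
j=6: A[6]=11 > 7 → no swap
j=7: A[7]=11 > 7 → no swap
j=8: A[8]=9 > 7 → no swap
j=9: A[9]=11 > 7 → no swap
j=10: A[10]=7 ≤ 7 → i=1, swap A[1],A[10] → 7 7 9 11 11 9 11 11 9 11 12 7
final swap A[2],A[11] → 7 7 7 11 11 9 11 11 9 11 12 9; return 2

7 7 7 11 11 9 11 11 9 11 12 9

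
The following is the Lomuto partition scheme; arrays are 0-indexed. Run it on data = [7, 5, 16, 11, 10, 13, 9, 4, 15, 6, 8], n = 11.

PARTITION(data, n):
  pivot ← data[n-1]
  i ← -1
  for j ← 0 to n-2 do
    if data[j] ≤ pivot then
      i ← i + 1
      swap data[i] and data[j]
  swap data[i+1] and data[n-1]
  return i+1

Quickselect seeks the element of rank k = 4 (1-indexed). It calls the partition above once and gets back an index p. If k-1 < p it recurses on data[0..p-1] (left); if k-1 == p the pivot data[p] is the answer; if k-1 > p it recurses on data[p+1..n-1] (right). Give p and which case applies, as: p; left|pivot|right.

pivot=8, i=-1
j=0: 7≤8, i=0, swap(0,0) ⇒ [7, 5, 16, 11, 10, 13, 9, 4, 15, 6, 8]
j=1: 5≤8, i=1, swap(1,1) ⇒ [7, 5, 16, 11, 10, 13, 9, 4, 15, 6, 8]
j=2: 16>8, skip
j=3: 11>8, skip
j=4: 10>8, skip
j=5: 13>8, skip
j=6: 9>8, skip
j=7: 4≤8, i=2, swap(2,7) ⇒ [7, 5, 4, 11, 10, 13, 9, 16, 15, 6, 8]
j=8: 15>8, skip
j=9: 6≤8, i=3, swap(3,9) ⇒ [7, 5, 4, 6, 10, 13, 9, 16, 15, 11, 8]
swap(4,10) ⇒ [7, 5, 4, 6, 8, 13, 9, 16, 15, 11, 10]; return 4
p = 4; k-1 = 3 < 4 ⇒ left

4; left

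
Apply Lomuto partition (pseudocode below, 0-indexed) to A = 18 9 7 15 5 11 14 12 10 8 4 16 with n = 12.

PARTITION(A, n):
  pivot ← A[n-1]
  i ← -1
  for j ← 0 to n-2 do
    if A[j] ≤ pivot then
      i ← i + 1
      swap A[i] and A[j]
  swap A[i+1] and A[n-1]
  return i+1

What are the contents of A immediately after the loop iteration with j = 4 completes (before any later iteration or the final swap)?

9 7 15 5 18 11 14 12 10 8 4 16

pivot = A[11] = 16; i = -1
j=0: A[0]=18 > 16 → no swap
j=1: A[1]=9 ≤ 16 → i=0, swap A[0],A[1] → 9 18 7 15 5 11 14 12 10 8 4 16
j=2: A[2]=7 ≤ 16 → i=1, swap A[1],A[2] → 9 7 18 15 5 11 14 12 10 8 4 16
j=3: A[3]=15 ≤ 16 → i=2, swap A[2],A[3] → 9 7 15 18 5 11 14 12 10 8 4 16
j=4: A[4]=5 ≤ 16 → i=3, swap A[3],A[4] → 9 7 15 5 18 11 14 12 10 8 4 16
(after j=4) A = 9 7 15 5 18 11 14 12 10 8 4 16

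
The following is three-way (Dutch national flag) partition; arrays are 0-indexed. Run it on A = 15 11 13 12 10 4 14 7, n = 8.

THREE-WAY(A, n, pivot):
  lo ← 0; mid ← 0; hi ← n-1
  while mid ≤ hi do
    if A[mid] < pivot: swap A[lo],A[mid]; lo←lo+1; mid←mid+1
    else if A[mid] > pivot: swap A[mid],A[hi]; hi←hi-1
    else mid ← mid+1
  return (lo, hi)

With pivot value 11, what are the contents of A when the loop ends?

7 4 10 11 12 14 13 15

lo=0 mid=0 hi=7
15>11: swap(0,7), hi=6 ⇒ 7 11 13 12 10 4 14 15
7<11: swap(0,0), lo=1 mid=1 ⇒ 7 11 13 12 10 4 14 15
11=11: mid=2
13>11: swap(2,6), hi=5 ⇒ 7 11 14 12 10 4 13 15
14>11: swap(2,5), hi=4 ⇒ 7 11 4 12 10 14 13 15
4<11: swap(1,2), lo=2 mid=3 ⇒ 7 4 11 12 10 14 13 15
12>11: swap(3,4), hi=3 ⇒ 7 4 11 10 12 14 13 15
10<11: swap(2,3), lo=3 mid=4 ⇒ 7 4 10 11 12 14 13 15
done. lo=3 hi=3; A=7 4 10 11 12 14 13 15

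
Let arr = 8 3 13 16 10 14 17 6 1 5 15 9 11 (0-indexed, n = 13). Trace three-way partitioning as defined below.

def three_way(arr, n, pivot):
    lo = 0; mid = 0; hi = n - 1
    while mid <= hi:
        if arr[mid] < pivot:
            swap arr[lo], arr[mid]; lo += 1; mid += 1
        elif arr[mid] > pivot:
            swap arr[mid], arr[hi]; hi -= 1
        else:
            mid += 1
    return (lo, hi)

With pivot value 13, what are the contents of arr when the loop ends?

8 3 11 10 9 5 6 1 13 15 17 14 16

lo=0 mid=0 hi=12
8<13: swap(0,0), lo=1 mid=1 ⇒ 8 3 13 16 10 14 17 6 1 5 15 9 11
3<13: swap(1,1), lo=2 mid=2 ⇒ 8 3 13 16 10 14 17 6 1 5 15 9 11
13=13: mid=3
16>13: swap(3,12), hi=11 ⇒ 8 3 13 11 10 14 17 6 1 5 15 9 16
11<13: swap(2,3), lo=3 mid=4 ⇒ 8 3 11 13 10 14 17 6 1 5 15 9 16
10<13: swap(3,4), lo=4 mid=5 ⇒ 8 3 11 10 13 14 17 6 1 5 15 9 16
14>13: swap(5,11), hi=10 ⇒ 8 3 11 10 13 9 17 6 1 5 15 14 16
9<13: swap(4,5), lo=5 mid=6 ⇒ 8 3 11 10 9 13 17 6 1 5 15 14 16
17>13: swap(6,10), hi=9 ⇒ 8 3 11 10 9 13 15 6 1 5 17 14 16
15>13: swap(6,9), hi=8 ⇒ 8 3 11 10 9 13 5 6 1 15 17 14 16
5<13: swap(5,6), lo=6 mid=7 ⇒ 8 3 11 10 9 5 13 6 1 15 17 14 16
6<13: swap(6,7), lo=7 mid=8 ⇒ 8 3 11 10 9 5 6 13 1 15 17 14 16
1<13: swap(7,8), lo=8 mid=9 ⇒ 8 3 11 10 9 5 6 1 13 15 17 14 16
done. lo=8 hi=8; arr=8 3 11 10 9 5 6 1 13 15 17 14 16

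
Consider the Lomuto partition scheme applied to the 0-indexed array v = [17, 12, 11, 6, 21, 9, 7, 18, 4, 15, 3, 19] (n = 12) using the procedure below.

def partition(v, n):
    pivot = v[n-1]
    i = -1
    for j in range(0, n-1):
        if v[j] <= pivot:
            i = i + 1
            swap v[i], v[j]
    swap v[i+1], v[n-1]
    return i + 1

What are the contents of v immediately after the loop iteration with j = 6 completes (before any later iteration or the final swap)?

pivot = v[11] = 19; i = -1
j=0: v[0]=17 ≤ 19 → i=0, swap v[0],v[0] (no change) → [17, 12, 11, 6, 21, 9, 7, 18, 4, 15, 3, 19]
j=1: v[1]=12 ≤ 19 → i=1, swap v[1],v[1] (no change) → [17, 12, 11, 6, 21, 9, 7, 18, 4, 15, 3, 19]
j=2: v[2]=11 ≤ 19 → i=2, swap v[2],v[2] (no change) → [17, 12, 11, 6, 21, 9, 7, 18, 4, 15, 3, 19]
j=3: v[3]=6 ≤ 19 → i=3, swap v[3],v[3] (no change) → [17, 12, 11, 6, 21, 9, 7, 18, 4, 15, 3, 19]
j=4: v[4]=21 > 19 → no swap
j=5: v[5]=9 ≤ 19 → i=4, swap v[4],v[5] → [17, 12, 11, 6, 9, 21, 7, 18, 4, 15, 3, 19]
j=6: v[6]=7 ≤ 19 → i=5, swap v[5],v[6] → [17, 12, 11, 6, 9, 7, 21, 18, 4, 15, 3, 19]
(after j=6) v = [17, 12, 11, 6, 9, 7, 21, 18, 4, 15, 3, 19]

[17, 12, 11, 6, 9, 7, 21, 18, 4, 15, 3, 19]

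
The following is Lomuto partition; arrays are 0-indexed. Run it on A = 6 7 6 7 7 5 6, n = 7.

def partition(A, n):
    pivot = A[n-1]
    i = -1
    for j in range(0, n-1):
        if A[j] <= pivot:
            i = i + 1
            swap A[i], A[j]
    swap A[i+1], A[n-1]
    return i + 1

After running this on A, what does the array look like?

pivot=6, i=-1
j=0: 6≤6, i=0, swap(0,0) ⇒ 6 7 6 7 7 5 6
j=1: 7>6, skip
j=2: 6≤6, i=1, swap(1,2) ⇒ 6 6 7 7 7 5 6
j=3: 7>6, skip
j=4: 7>6, skip
j=5: 5≤6, i=2, swap(2,5) ⇒ 6 6 5 7 7 7 6
swap(3,6) ⇒ 6 6 5 6 7 7 7; return 3

6 6 5 6 7 7 7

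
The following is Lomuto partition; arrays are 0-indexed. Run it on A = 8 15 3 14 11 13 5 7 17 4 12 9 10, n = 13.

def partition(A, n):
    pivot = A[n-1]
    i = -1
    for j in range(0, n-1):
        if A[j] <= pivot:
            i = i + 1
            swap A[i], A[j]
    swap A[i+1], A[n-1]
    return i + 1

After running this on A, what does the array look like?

pivot=10, i=-1
j=0: 8≤10, i=0, swap(0,0) ⇒ 8 15 3 14 11 13 5 7 17 4 12 9 10
j=1: 15>10, skip
j=2: 3≤10, i=1, swap(1,2) ⇒ 8 3 15 14 11 13 5 7 17 4 12 9 10
j=3: 14>10, skip
j=4: 11>10, skip
j=5: 13>10, skip
j=6: 5≤10, i=2, swap(2,6) ⇒ 8 3 5 14 11 13 15 7 17 4 12 9 10
j=7: 7≤10, i=3, swap(3,7) ⇒ 8 3 5 7 11 13 15 14 17 4 12 9 10
j=8: 17>10, skip
j=9: 4≤10, i=4, swap(4,9) ⇒ 8 3 5 7 4 13 15 14 17 11 12 9 10
j=10: 12>10, skip
j=11: 9≤10, i=5, swap(5,11) ⇒ 8 3 5 7 4 9 15 14 17 11 12 13 10
swap(6,12) ⇒ 8 3 5 7 4 9 10 14 17 11 12 13 15; return 6

8 3 5 7 4 9 10 14 17 11 12 13 15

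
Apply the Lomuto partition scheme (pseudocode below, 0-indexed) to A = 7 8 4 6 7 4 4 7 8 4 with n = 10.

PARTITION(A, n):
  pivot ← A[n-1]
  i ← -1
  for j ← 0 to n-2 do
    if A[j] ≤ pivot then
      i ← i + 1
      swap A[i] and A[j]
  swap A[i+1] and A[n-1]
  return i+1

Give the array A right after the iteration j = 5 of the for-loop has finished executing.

pivot=4, i=-1
j=0: 7>4, skip
j=1: 8>4, skip
j=2: 4≤4, i=0, swap(0,2) ⇒ 4 8 7 6 7 4 4 7 8 4
j=3: 6>4, skip
j=4: 7>4, skip
j=5: 4≤4, i=1, swap(1,5) ⇒ 4 4 7 6 7 8 4 7 8 4
(after j=5) A = 4 4 7 6 7 8 4 7 8 4

4 4 7 6 7 8 4 7 8 4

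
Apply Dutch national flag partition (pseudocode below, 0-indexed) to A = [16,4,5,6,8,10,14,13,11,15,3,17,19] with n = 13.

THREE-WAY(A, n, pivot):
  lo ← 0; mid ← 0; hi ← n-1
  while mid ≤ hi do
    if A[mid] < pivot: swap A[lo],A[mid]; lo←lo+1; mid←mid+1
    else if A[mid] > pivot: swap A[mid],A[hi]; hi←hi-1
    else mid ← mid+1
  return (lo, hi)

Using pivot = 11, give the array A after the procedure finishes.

lo=0 mid=0 hi=12
16>11: swap(0,12), hi=11 ⇒ [19,4,5,6,8,10,14,13,11,15,3,17,16]
19>11: swap(0,11), hi=10 ⇒ [17,4,5,6,8,10,14,13,11,15,3,19,16]
17>11: swap(0,10), hi=9 ⇒ [3,4,5,6,8,10,14,13,11,15,17,19,16]
3<11: swap(0,0), lo=1 mid=1 ⇒ [3,4,5,6,8,10,14,13,11,15,17,19,16]
4<11: swap(1,1), lo=2 mid=2 ⇒ [3,4,5,6,8,10,14,13,11,15,17,19,16]
5<11: swap(2,2), lo=3 mid=3 ⇒ [3,4,5,6,8,10,14,13,11,15,17,19,16]
6<11: swap(3,3), lo=4 mid=4 ⇒ [3,4,5,6,8,10,14,13,11,15,17,19,16]
8<11: swap(4,4), lo=5 mid=5 ⇒ [3,4,5,6,8,10,14,13,11,15,17,19,16]
10<11: swap(5,5), lo=6 mid=6 ⇒ [3,4,5,6,8,10,14,13,11,15,17,19,16]
14>11: swap(6,9), hi=8 ⇒ [3,4,5,6,8,10,15,13,11,14,17,19,16]
15>11: swap(6,8), hi=7 ⇒ [3,4,5,6,8,10,11,13,15,14,17,19,16]
11=11: mid=7
13>11: swap(7,7), hi=6 ⇒ [3,4,5,6,8,10,11,13,15,14,17,19,16]
done. lo=6 hi=6; A=[3,4,5,6,8,10,11,13,15,14,17,19,16]

[3,4,5,6,8,10,11,13,15,14,17,19,16]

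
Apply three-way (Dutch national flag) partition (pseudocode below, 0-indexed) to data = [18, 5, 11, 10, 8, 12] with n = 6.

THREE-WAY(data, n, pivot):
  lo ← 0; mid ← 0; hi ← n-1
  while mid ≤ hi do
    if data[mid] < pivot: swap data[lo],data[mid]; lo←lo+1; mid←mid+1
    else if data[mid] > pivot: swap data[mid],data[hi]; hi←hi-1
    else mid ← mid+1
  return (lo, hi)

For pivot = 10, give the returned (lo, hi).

pivot = 10; lo=0, mid=0, hi=5
data[mid]=18>10: swap data[0],data[5]; hi=4 → [12, 5, 11, 10, 8, 18]
data[mid]=12>10: swap data[0],data[4]; hi=3 → [8, 5, 11, 10, 12, 18]
data[mid]=8<10: swap data[0],data[0]; lo=1,mid=1 → [8, 5, 11, 10, 12, 18]
data[mid]=5<10: swap data[1],data[1]; lo=2,mid=2 → [8, 5, 11, 10, 12, 18]
data[mid]=11>10: swap data[2],data[3]; hi=2 → [8, 5, 10, 11, 12, 18]
data[mid]=10=10: mid=3
end: lo=2, hi=2; data = [8, 5, 10, 11, 12, 18]

(2, 2)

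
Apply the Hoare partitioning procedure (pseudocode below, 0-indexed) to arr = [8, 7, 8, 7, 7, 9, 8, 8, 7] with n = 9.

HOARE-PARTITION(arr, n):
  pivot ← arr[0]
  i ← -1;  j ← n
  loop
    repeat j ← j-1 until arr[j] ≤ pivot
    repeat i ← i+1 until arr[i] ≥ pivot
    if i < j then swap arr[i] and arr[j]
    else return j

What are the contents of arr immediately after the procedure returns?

pivot = arr[0] = 8; i = -1, j = 9
j→8 (arr[8]=7≤8), i→0 (arr[0]=8≥8); i<j, swap → [7, 7, 8, 7, 7, 9, 8, 8, 8]
j→7 (arr[7]=8≤8), i→2 (arr[2]=8≥8); i<j, swap → [7, 7, 8, 7, 7, 9, 8, 8, 8]
j→6 (arr[6]=8≤8), i→5 (arr[5]=9≥8); i<j, swap → [7, 7, 8, 7, 7, 8, 9, 8, 8]
j→5, i→6; i≥j, return j=5. arr = [7, 7, 8, 7, 7, 8, 9, 8, 8]

[7, 7, 8, 7, 7, 8, 9, 8, 8]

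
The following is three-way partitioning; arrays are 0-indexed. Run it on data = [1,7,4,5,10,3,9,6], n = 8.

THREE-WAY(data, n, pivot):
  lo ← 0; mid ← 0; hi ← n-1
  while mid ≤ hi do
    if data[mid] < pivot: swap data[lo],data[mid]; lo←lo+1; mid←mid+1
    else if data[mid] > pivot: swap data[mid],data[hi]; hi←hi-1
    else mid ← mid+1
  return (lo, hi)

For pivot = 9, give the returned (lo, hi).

pivot = 9; lo=0, mid=0, hi=7
data[mid]=1<9: swap data[0],data[0]; lo=1,mid=1 → [1,7,4,5,10,3,9,6]
data[mid]=7<9: swap data[1],data[1]; lo=2,mid=2 → [1,7,4,5,10,3,9,6]
data[mid]=4<9: swap data[2],data[2]; lo=3,mid=3 → [1,7,4,5,10,3,9,6]
data[mid]=5<9: swap data[3],data[3]; lo=4,mid=4 → [1,7,4,5,10,3,9,6]
data[mid]=10>9: swap data[4],data[7]; hi=6 → [1,7,4,5,6,3,9,10]
data[mid]=6<9: swap data[4],data[4]; lo=5,mid=5 → [1,7,4,5,6,3,9,10]
data[mid]=3<9: swap data[5],data[5]; lo=6,mid=6 → [1,7,4,5,6,3,9,10]
data[mid]=9=9: mid=7
end: lo=6, hi=6; data = [1,7,4,5,6,3,9,10]

(6, 6)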